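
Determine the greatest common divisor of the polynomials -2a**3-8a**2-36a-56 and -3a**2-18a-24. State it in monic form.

Apply the Euclidean algorithm:
  -2a**3-8a**2-36a-56 = ((2/3)a-4/3)(-3a**2-18a-24) + (-44a-88)
  -3a**2-18a-24 = ((3/44)a+3/11)(-44a-88) + (0)
Last nonzero remainder: -44a-88. Dividing through by -44 gives the monic gcd a+2.

a+2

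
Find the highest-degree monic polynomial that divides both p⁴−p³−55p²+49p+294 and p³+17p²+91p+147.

p+7

Repeated division with remainder:
  p⁴−p³−55p²+49p+294 = (p−18)(p³+17p²+91p+147) + (160p²+1540p+2940)
  p³+17p²+91p+147 = ((1/160)p+59/1280)(160p²+1540p+2940) + ((105/64)p+735/64)
  160p²+1540p+2940 = ((2048/21)p+256)((105/64)p+735/64) + (0)
Last nonzero remainder: (105/64)p+735/64. Dividing through by 105/64 gives the monic gcd p+7.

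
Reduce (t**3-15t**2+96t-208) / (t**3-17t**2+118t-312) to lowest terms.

(t-4)/(t-6)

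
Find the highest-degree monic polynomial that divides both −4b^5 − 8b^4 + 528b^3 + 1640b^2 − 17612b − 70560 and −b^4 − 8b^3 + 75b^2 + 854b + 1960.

b^2 + 14b + 49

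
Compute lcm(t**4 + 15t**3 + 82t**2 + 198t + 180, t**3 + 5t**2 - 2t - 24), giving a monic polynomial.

Euclidean algorithm in ℚ[t]:
  t**4 + 15t**3 + 82t**2 + 198t + 180 = (t + 10)(t**3 + 5t**2 - 2t - 24) + (34t**2 + 242t + 420)
  t**3 + 5t**2 - 2t - 24 = ((1/34)t - 18/289)(34t**2 + 242t + 420) + ((208/289)t + 624/289)
  34t**2 + 242t + 420 = ((4913/104)t + 10115/52)((208/289)t + 624/289) + (0)
Last nonzero remainder: (208/289)t + 624/289. Dividing through by 208/289 gives the monic gcd t + 3.
Then lcm(f, g) = f·g / gcd(f, g); expanding and making the result monic gives the answer.

t**6 + 17t**5 + 104t**4 + 242t**3 - 80t**2 - 1224t - 1440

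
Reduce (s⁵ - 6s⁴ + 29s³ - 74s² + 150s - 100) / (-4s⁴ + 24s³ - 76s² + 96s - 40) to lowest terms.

(-s² + s - 10)/(4s - 4)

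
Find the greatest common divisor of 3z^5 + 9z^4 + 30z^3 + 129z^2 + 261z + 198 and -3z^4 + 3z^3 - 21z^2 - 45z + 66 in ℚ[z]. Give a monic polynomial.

Euclidean algorithm in ℚ[z]:
  3z^5 + 9z^4 + 30z^3 + 129z^2 + 261z + 198 = (-z - 4)(-3z^4 + 3z^3 - 21z^2 - 45z + 66) + (21z^3 + 147z + 462)
  -3z^4 + 3z^3 - 21z^2 - 45z + 66 = (-(1/7)z + 1/7)(21z^3 + 147z + 462) + (0)
Last nonzero remainder: 21z^3 + 147z + 462. Dividing through by 21 gives the monic gcd z^3 + 7z + 22.

z^3 + 7z + 22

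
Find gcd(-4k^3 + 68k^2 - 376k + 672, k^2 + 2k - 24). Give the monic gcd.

k - 4

Euclidean algorithm in ℚ[k]:
  -4k^3 + 68k^2 - 376k + 672 = (-4k + 76)(k^2 + 2k - 24) + (-624k + 2496)
  k^2 + 2k - 24 = (-(1/624)k - 1/104)(-624k + 2496) + (0)
Last nonzero remainder: -624k + 2496. Dividing through by -624 gives the monic gcd k - 4.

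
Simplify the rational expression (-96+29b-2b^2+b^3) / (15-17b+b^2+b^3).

(32+b+b^2)/(-5+4b+b^2)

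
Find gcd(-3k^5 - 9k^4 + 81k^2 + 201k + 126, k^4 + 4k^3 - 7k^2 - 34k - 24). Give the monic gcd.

By polynomial division,
  -3k^5 - 9k^4 + 81k^2 + 201k + 126 = (-3k + 3)(k^4 + 4k^3 - 7k^2 - 34k - 24) + (-33k^3 + 231k + 198)
  k^4 + 4k^3 - 7k^2 - 34k - 24 = (-(1/33)k - 4/33)(-33k^3 + 231k + 198) + (0)
Last nonzero remainder: -33k^3 + 231k + 198. Dividing through by -33 gives the monic gcd k^3 - 7k - 6.

k^3 - 7k - 6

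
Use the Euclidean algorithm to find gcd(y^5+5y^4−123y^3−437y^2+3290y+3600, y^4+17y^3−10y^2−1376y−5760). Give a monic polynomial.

y^3+9y^2−82y−720

Repeated division with remainder:
  y^5+5y^4−123y^3−437y^2+3290y+3600 = (y−12)(y^4+17y^3−10y^2−1376y−5760) + (91y^3+819y^2−7462y−65520)
  y^4+17y^3−10y^2−1376y−5760 = ((1/91)y+8/91)(91y^3+819y^2−7462y−65520) + (0)
Last nonzero remainder: 91y^3+819y^2−7462y−65520. Dividing through by 91 gives the monic gcd y^3+9y^2−82y−720.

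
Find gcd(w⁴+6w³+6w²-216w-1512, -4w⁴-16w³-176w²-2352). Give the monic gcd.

w²+6w+42

Repeated division with remainder:
  w⁴+6w³+6w²-216w-1512 = (-1/4)(-4w⁴-16w³-176w²-2352) + (2w³-38w²-216w-2100)
  -4w⁴-16w³-176w²-2352 = (-2w-46)(2w³-38w²-216w-2100) + (-2356w²-14136w-98952)
  2w³-38w²-216w-2100 = (-(1/1178)w+25/1178)(-2356w²-14136w-98952) + (0)
Last nonzero remainder: -2356w²-14136w-98952. Dividing through by -2356 gives the monic gcd w²+6w+42.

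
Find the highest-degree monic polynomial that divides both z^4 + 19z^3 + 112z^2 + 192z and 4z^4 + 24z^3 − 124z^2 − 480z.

z^3 + 11z^2 + 24z

Apply the Euclidean algorithm:
  z^4 + 19z^3 + 112z^2 + 192z = (1/4)(4z^4 + 24z^3 − 124z^2 − 480z) + (13z^3 + 143z^2 + 312z)
  4z^4 + 24z^3 − 124z^2 − 480z = ((4/13)z − 20/13)(13z^3 + 143z^2 + 312z) + (0)
Last nonzero remainder: 13z^3 + 143z^2 + 312z. Dividing through by 13 gives the monic gcd z^3 + 11z^2 + 24z.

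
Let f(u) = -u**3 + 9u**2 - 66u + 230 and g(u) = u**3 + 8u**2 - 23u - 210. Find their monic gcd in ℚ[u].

Repeated division with remainder:
  -u**3 + 9u**2 - 66u + 230 = (-1)(u**3 + 8u**2 - 23u - 210) + (17u**2 - 89u + 20)
  u**3 + 8u**2 - 23u - 210 = ((1/17)u + 225/289)(17u**2 - 89u + 20) + ((13038/289)u - 65190/289)
  17u**2 - 89u + 20 = ((4913/13038)u - 578/6519)((13038/289)u - 65190/289) + (0)
Last nonzero remainder: (13038/289)u - 65190/289. Dividing through by 13038/289 gives the monic gcd u - 5.

u - 5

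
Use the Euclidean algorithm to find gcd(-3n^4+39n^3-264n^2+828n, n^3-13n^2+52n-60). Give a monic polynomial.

n-6

Euclidean algorithm in ℚ[n]:
  -3n^4+39n^3-264n^2+828n = (-3n)(n^3-13n^2+52n-60) + (-108n^2+648n)
  n^3-13n^2+52n-60 = (-(1/108)n+7/108)(-108n^2+648n) + (10n-60)
  -108n^2+648n = (-(54/5)n)(10n-60) + (0)
Last nonzero remainder: 10n-60. Dividing through by 10 gives the monic gcd n-6.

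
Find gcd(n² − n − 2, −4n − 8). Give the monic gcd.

1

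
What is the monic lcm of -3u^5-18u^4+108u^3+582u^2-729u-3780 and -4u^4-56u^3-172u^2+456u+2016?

u^6+12u^5-410u^3-921u^2+2718u+7560

Apply the Euclidean algorithm:
  -3u^5-18u^4+108u^3+582u^2-729u-3780 = ((3/4)u-6)(-4u^4-56u^3-172u^2+456u+2016) + (-99u^3-792u^2+495u+8316)
  -4u^4-56u^3-172u^2+456u+2016 = ((4/99)u+8/33)(-99u^3-792u^2+495u+8316) + (0)
Last nonzero remainder: -99u^3-792u^2+495u+8316. Dividing through by -99 gives the monic gcd u^3+8u^2-5u-84.
Then lcm(f, g) = f·g / gcd(f, g); expanding and making the result monic gives the answer.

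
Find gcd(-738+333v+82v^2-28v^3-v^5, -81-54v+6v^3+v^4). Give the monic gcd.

-9+v^2

By polynomial division,
  -v^5-28v^3+82v^2+333v-738 = (-v+6)(v^4+6v^3-54v-81) + (-64v^3+28v^2+576v-252)
  v^4+6v^3-54v-81 = (-(1/64)v-103/1024)(-64v^3+28v^2+576v-252) + ((3025/256)v^2-27225/256)
  -64v^3+28v^2+576v-252 = (-(16384/3025)v+7168/3025)((3025/256)v^2-27225/256) + (0)
Last nonzero remainder: (3025/256)v^2-27225/256. Dividing through by 3025/256 gives the monic gcd v^2-9.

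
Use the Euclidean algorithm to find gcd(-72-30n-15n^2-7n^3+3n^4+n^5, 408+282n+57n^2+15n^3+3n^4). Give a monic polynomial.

8+6n+n^2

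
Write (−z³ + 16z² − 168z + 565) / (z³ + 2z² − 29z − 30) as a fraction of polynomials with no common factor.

(−z² + 11z − 113)/(z² + 7z + 6)

Repeated division with remainder:
  −z³ + 16z² − 168z + 565 = (−1)(z³ + 2z² − 29z − 30) + (18z² − 197z + 535)
  z³ + 2z² − 29z − 30 = ((1/18)z + 233/324)(18z² − 197z + 535) + ((26875/324)z − 134375/324)
  18z² − 197z + 535 = ((5832/26875)z − 34668/26875)((26875/324)z − 134375/324) + (0)
Last nonzero remainder: (26875/324)z − 134375/324. Dividing through by 26875/324 gives the monic gcd z − 5.
Cancel z − 5 from numerator and denominator to get the reduced form.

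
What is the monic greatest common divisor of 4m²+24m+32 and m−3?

1

Euclidean algorithm in ℚ[m]:
  4m²+24m+32 = (4m+36)(m−3) + (140)
  m−3 = ((1/140)m−3/140)(140) + (0)
The last nonzero remainder is the constant 140, so the polynomials are coprime and gcd = 1.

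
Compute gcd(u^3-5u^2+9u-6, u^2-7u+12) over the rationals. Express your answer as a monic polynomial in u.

1

Repeated division with remainder:
  u^3-5u^2+9u-6 = (u+2)(u^2-7u+12) + (11u-30)
  u^2-7u+12 = ((1/11)u-47/121)(11u-30) + (42/121)
  11u-30 = ((1331/42)u-605/7)(42/121) + (0)
The last nonzero remainder is the constant 42/121, so the polynomials are coprime and gcd = 1.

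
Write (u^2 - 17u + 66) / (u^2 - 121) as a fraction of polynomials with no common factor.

(u - 6)/(u + 11)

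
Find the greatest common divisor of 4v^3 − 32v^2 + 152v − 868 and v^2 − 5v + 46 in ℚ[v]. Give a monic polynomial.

Apply the Euclidean algorithm:
  4v^3 − 32v^2 + 152v − 868 = (4v − 12)(v^2 − 5v + 46) + (−92v − 316)
  v^2 − 5v + 46 = (−(1/92)v + 97/1058)(−92v − 316) + (39660/529)
  −92v − 316 = (−(12167/9915)v − 41791/9915)(39660/529) + (0)
The last nonzero remainder is the constant 39660/529, so the polynomials are coprime and gcd = 1.

1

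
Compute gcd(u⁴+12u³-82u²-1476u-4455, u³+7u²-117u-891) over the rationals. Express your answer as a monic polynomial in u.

u³+7u²-117u-891

Repeated division with remainder:
  u⁴+12u³-82u²-1476u-4455 = (u+5)(u³+7u²-117u-891) + (0)
The last nonzero remainder u³+7u²-117u-891 is already monic.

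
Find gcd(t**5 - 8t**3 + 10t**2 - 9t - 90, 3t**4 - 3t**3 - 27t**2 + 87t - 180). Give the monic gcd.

t**3 - 5t**2 + 11t - 15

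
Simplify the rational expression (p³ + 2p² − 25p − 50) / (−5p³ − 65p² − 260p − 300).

Repeated division with remainder:
  p³ + 2p² − 25p − 50 = (−1/5)(−5p³ − 65p² − 260p − 300) + (−11p² − 77p − 110)
  −5p³ − 65p² − 260p − 300 = ((5/11)p + 30/11)(−11p² − 77p − 110) + (0)
Last nonzero remainder: −11p² − 77p − 110. Dividing through by −11 gives the monic gcd p² + 7p + 10.
Cancel p² + 7p + 10 from numerator and denominator to get the reduced form.

(−p + 5)/(5p + 30)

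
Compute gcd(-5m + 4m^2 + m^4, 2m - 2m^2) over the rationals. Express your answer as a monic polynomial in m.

-m + m^2

By polynomial division,
  m^4 + 4m^2 - 5m = (-(1/2)m^2 - (1/2)m - 5/2)(-2m^2 + 2m) + (0)
Last nonzero remainder: -2m^2 + 2m. Dividing through by -2 gives the monic gcd m^2 - m.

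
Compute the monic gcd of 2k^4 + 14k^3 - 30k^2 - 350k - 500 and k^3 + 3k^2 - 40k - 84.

k + 2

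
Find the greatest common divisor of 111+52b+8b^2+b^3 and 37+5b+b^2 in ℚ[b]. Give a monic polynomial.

Repeated division with remainder:
  b^3+8b^2+52b+111 = (b+3)(b^2+5b+37) + (0)
The last nonzero remainder b^2+5b+37 is already monic.

37+5b+b^2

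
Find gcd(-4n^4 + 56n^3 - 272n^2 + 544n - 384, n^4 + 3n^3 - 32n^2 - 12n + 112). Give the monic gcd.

n^2 - 6n + 8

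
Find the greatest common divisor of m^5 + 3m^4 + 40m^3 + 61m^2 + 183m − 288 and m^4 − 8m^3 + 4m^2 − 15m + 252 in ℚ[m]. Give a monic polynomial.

Euclidean algorithm in ℚ[m]:
  m^5 + 3m^4 + 40m^3 + 61m^2 + 183m − 288 = (m + 11)(m^4 − 8m^3 + 4m^2 − 15m + 252) + (124m^3 + 32m^2 + 96m − 3060)
  m^4 − 8m^3 + 4m^2 − 15m + 252 = ((1/124)m − 64/961)(124m^3 + 32m^2 + 96m − 3060) + ((5148/961)m^2 + (15444/961)m + 46332/961)
  124m^3 + 32m^2 + 96m − 3060 = ((29791/1287)m − 81685/1287)((5148/961)m^2 + (15444/961)m + 46332/961) + (0)
Last nonzero remainder: (5148/961)m^2 + (15444/961)m + 46332/961. Dividing through by 5148/961 gives the monic gcd m^2 + 3m + 9.

m^2 + 3m + 9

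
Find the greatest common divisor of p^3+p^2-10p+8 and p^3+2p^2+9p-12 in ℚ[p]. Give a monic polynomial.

Apply the Euclidean algorithm:
  p^3+p^2-10p+8 = (p^3+2p^2+9p-12) + (-p^2-19p+20)
  p^3+2p^2+9p-12 = (-p+17)(-p^2-19p+20) + (352p-352)
  -p^2-19p+20 = (-(1/352)p-5/88)(352p-352) + (0)
Last nonzero remainder: 352p-352. Dividing through by 352 gives the monic gcd p-1.

p-1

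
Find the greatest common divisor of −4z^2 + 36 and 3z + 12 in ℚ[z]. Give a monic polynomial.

1

Euclidean algorithm in ℚ[z]:
  −4z^2 + 36 = (−(4/3)z + 16/3)(3z + 12) + (−28)
  3z + 12 = (−(3/28)z − 3/7)(−28) + (0)
The last nonzero remainder is the constant −28, so the polynomials are coprime and gcd = 1.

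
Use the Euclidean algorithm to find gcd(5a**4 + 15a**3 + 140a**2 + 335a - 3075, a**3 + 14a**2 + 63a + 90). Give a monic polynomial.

a + 5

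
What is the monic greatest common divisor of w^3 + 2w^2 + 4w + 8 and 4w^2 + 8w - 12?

1

Euclidean algorithm in ℚ[w]:
  w^3 + 2w^2 + 4w + 8 = ((1/4)w)(4w^2 + 8w - 12) + (7w + 8)
  4w^2 + 8w - 12 = ((4/7)w + 24/49)(7w + 8) + (-780/49)
  7w + 8 = (-(343/780)w - 98/195)(-780/49) + (0)
The last nonzero remainder is the constant -780/49, so the polynomials are coprime and gcd = 1.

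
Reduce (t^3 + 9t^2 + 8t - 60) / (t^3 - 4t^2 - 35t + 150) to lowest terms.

(t^2 + 3t - 10)/(t^2 - 10t + 25)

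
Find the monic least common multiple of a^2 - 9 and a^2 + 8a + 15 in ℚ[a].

a^3 + 5a^2 - 9a - 45

By polynomial division,
  a^2 - 9 = (a^2 + 8a + 15) + (-8a - 24)
  a^2 + 8a + 15 = (-(1/8)a - 5/8)(-8a - 24) + (0)
Last nonzero remainder: -8a - 24. Dividing through by -8 gives the monic gcd a + 3.
Then lcm(f, g) = f·g / gcd(f, g); expanding and making the result monic gives the answer.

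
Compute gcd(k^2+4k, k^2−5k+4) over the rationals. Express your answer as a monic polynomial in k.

1

Repeated division with remainder:
  k^2+4k = (k^2−5k+4) + (9k−4)
  k^2−5k+4 = ((1/9)k−41/81)(9k−4) + (160/81)
  9k−4 = ((729/160)k−81/40)(160/81) + (0)
The last nonzero remainder is the constant 160/81, so the polynomials are coprime and gcd = 1.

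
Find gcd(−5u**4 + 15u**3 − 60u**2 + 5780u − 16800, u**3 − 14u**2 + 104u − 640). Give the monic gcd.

Apply the Euclidean algorithm:
  −5u**4 + 15u**3 − 60u**2 + 5780u − 16800 = (−5u − 55)(u**3 − 14u**2 + 104u − 640) + (−310u**2 + 8300u − 52000)
  u**3 − 14u**2 + 104u − 640 = (−(1/310)u − 198/4805)(−310u**2 + 8300u − 52000) + ((267424/961)u − 2674240/961)
  −310u**2 + 8300u − 52000 = (−(148955/133712)u + 312325/16714)((267424/961)u − 2674240/961) + (0)
Last nonzero remainder: (267424/961)u − 2674240/961. Dividing through by 267424/961 gives the monic gcd u − 10.

u − 10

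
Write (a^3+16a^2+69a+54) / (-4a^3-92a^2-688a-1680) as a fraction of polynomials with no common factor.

(-a^2-10a-9)/(4a^2+68a+280)

By polynomial division,
  a^3+16a^2+69a+54 = (-1/4)(-4a^3-92a^2-688a-1680) + (-7a^2-103a-366)
  -4a^3-92a^2-688a-1680 = ((4/7)a+232/49)(-7a^2-103a-366) + ((432/49)a+2592/49)
  -7a^2-103a-366 = (-(343/432)a-2989/432)((432/49)a+2592/49) + (0)
Last nonzero remainder: (432/49)a+2592/49. Dividing through by 432/49 gives the monic gcd a+6.
Cancel a+6 from numerator and denominator to get the reduced form.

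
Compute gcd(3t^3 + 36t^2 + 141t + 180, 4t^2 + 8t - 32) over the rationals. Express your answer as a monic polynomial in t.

Repeated division with remainder:
  3t^3 + 36t^2 + 141t + 180 = ((3/4)t + 15/2)(4t^2 + 8t - 32) + (105t + 420)
  4t^2 + 8t - 32 = ((4/105)t - 8/105)(105t + 420) + (0)
Last nonzero remainder: 105t + 420. Dividing through by 105 gives the monic gcd t + 4.

t + 4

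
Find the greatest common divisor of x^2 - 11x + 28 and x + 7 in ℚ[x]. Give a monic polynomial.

1

By polynomial division,
  x^2 - 11x + 28 = (x - 18)(x + 7) + (154)
  x + 7 = ((1/154)x + 1/22)(154) + (0)
The last nonzero remainder is the constant 154, so the polynomials are coprime and gcd = 1.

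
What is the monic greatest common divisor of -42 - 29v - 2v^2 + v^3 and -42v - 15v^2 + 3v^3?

-14 - 5v + v^2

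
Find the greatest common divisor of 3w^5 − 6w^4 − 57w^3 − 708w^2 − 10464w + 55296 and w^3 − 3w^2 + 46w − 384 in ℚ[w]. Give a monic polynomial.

w^2 + 3w + 64

By polynomial division,
  3w^5 − 6w^4 − 57w^3 − 708w^2 − 10464w + 55296 = (3w^2 + 3w − 186)(w^3 − 3w^2 + 46w − 384) + (−252w^2 − 756w − 16128)
  w^3 − 3w^2 + 46w − 384 = (−(1/252)w + 1/42)(−252w^2 − 756w − 16128) + (0)
Last nonzero remainder: −252w^2 − 756w − 16128. Dividing through by −252 gives the monic gcd w^2 + 3w + 64.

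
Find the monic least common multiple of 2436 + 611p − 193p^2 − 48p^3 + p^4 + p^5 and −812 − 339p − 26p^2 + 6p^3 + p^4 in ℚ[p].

Euclidean algorithm in ℚ[p]:
  p^5 + p^4 − 48p^3 − 193p^2 + 611p + 2436 = (p − 5)(p^4 + 6p^3 − 26p^2 − 339p − 812) + (8p^3 + 16p^2 − 272p − 1624)
  p^4 + 6p^3 − 26p^2 − 339p − 812 = ((1/8)p + 1/2)(8p^3 + 16p^2 − 272p − 1624) + (0)
Last nonzero remainder: 8p^3 + 16p^2 − 272p − 1624. Dividing through by 8 gives the monic gcd p^3 + 2p^2 − 34p − 203.
Then lcm(f, g) = f·g / gcd(f, g); expanding and making the result monic gives the answer.

9744 + 4880p − 161p^2 − 385p^3 − 44p^4 + 5p^5 + p^6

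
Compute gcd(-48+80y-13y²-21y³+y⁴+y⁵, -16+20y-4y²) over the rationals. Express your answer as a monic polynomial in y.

Euclidean algorithm in ℚ[y]:
  y⁵+y⁴-21y³-13y²+80y-48 = (-(1/4)y³-(3/2)y²-(5/4)y+3)(-4y²+20y-16) + (0)
Last nonzero remainder: -4y²+20y-16. Dividing through by -4 gives the monic gcd y²-5y+4.

4-5y+y²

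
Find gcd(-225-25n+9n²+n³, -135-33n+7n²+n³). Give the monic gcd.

Euclidean algorithm in ℚ[n]:
  n³+9n²-25n-225 = (n³+7n²-33n-135) + (2n²+8n-90)
  n³+7n²-33n-135 = ((1/2)n+3/2)(2n²+8n-90) + (0)
Last nonzero remainder: 2n²+8n-90. Dividing through by 2 gives the monic gcd n²+4n-45.

-45+4n+n²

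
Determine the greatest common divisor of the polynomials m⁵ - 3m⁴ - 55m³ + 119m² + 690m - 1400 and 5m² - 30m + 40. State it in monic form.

Euclidean algorithm in ℚ[m]:
  m⁵ - 3m⁴ - 55m³ + 119m² + 690m - 1400 = ((1/5)m³ + (3/5)m² - 9m - 35)(5m² - 30m + 40) + (0)
Last nonzero remainder: 5m² - 30m + 40. Dividing through by 5 gives the monic gcd m² - 6m + 8.

m² - 6m + 8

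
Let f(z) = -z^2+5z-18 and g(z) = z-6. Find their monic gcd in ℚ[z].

Euclidean algorithm in ℚ[z]:
  -z^2+5z-18 = (-z-1)(z-6) + (-24)
  z-6 = (-(1/24)z+1/4)(-24) + (0)
The last nonzero remainder is the constant -24, so the polynomials are coprime and gcd = 1.

1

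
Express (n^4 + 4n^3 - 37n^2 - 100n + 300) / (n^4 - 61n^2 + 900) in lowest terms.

(n - 2)/(n - 6)

Euclidean algorithm in ℚ[n]:
  n^4 + 4n^3 - 37n^2 - 100n + 300 = (n^4 - 61n^2 + 900) + (4n^3 + 24n^2 - 100n - 600)
  n^4 - 61n^2 + 900 = ((1/4)n - 3/2)(4n^3 + 24n^2 - 100n - 600) + (0)
Last nonzero remainder: 4n^3 + 24n^2 - 100n - 600. Dividing through by 4 gives the monic gcd n^3 + 6n^2 - 25n - 150.
Cancel n^3 + 6n^2 - 25n - 150 from numerator and denominator to get the reduced form.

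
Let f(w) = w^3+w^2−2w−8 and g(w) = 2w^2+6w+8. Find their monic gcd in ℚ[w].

w^2+3w+4

Apply the Euclidean algorithm:
  w^3+w^2−2w−8 = ((1/2)w−1)(2w^2+6w+8) + (0)
Last nonzero remainder: 2w^2+6w+8. Dividing through by 2 gives the monic gcd w^2+3w+4.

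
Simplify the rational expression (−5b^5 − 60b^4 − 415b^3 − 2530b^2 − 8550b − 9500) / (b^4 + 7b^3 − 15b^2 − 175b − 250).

(−5b^2 − 190)/(b − 5)

Apply the Euclidean algorithm:
  −5b^5 − 60b^4 − 415b^3 − 2530b^2 − 8550b − 9500 = (−5b − 25)(b^4 + 7b^3 − 15b^2 − 175b − 250) + (−315b^3 − 3780b^2 − 14175b − 15750)
  b^4 + 7b^3 − 15b^2 − 175b − 250 = (−(1/315)b + 1/63)(−315b^3 − 3780b^2 − 14175b − 15750) + (0)
Last nonzero remainder: −315b^3 − 3780b^2 − 14175b − 15750. Dividing through by −315 gives the monic gcd b^3 + 12b^2 + 45b + 50.
Cancel b^3 + 12b^2 + 45b + 50 from numerator and denominator to get the reduced form.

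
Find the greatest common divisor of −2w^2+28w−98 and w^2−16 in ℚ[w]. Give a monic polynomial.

1

Repeated division with remainder:
  −2w^2+28w−98 = (−2)(w^2−16) + (28w−130)
  w^2−16 = ((1/28)w+65/392)(28w−130) + (1089/196)
  28w−130 = ((5488/1089)w−25480/1089)(1089/196) + (0)
The last nonzero remainder is the constant 1089/196, so the polynomials are coprime and gcd = 1.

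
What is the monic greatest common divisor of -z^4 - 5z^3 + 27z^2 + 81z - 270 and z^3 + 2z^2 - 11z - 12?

z - 3

Repeated division with remainder:
  -z^4 - 5z^3 + 27z^2 + 81z - 270 = (-z - 3)(z^3 + 2z^2 - 11z - 12) + (22z^2 + 36z - 306)
  z^3 + 2z^2 - 11z - 12 = ((1/22)z + 2/121)(22z^2 + 36z - 306) + ((280/121)z - 840/121)
  22z^2 + 36z - 306 = ((1331/140)z + 6171/140)((280/121)z - 840/121) + (0)
Last nonzero remainder: (280/121)z - 840/121. Dividing through by 280/121 gives the monic gcd z - 3.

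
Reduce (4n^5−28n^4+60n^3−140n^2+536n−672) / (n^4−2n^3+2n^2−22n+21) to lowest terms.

Apply the Euclidean algorithm:
  4n^5−28n^4+60n^3−140n^2+536n−672 = (4n−20)(n^4−2n^3+2n^2−22n+21) + (12n^3−12n^2+12n−252)
  n^4−2n^3+2n^2−22n+21 = ((1/12)n−1/12)(12n^3−12n^2+12n−252) + (0)
Last nonzero remainder: 12n^3−12n^2+12n−252. Dividing through by 12 gives the monic gcd n^3−n^2+n−21.
Cancel n^3−n^2+n−21 from numerator and denominator to get the reduced form.

(4n^2−24n+32)/(n−1)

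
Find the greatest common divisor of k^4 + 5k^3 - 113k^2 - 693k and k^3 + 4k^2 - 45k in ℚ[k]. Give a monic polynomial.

k^2 + 9k

Repeated division with remainder:
  k^4 + 5k^3 - 113k^2 - 693k = (k + 1)(k^3 + 4k^2 - 45k) + (-72k^2 - 648k)
  k^3 + 4k^2 - 45k = (-(1/72)k + 5/72)(-72k^2 - 648k) + (0)
Last nonzero remainder: -72k^2 - 648k. Dividing through by -72 gives the monic gcd k^2 + 9k.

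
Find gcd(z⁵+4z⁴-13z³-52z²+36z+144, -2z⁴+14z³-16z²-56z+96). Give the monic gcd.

z³-3z²-4z+12

Repeated division with remainder:
  z⁵+4z⁴-13z³-52z²+36z+144 = (-(1/2)z-11/2)(-2z⁴+14z³-16z²-56z+96) + (56z³-168z²-224z+672)
  -2z⁴+14z³-16z²-56z+96 = (-(1/28)z+1/7)(56z³-168z²-224z+672) + (0)
Last nonzero remainder: 56z³-168z²-224z+672. Dividing through by 56 gives the monic gcd z³-3z²-4z+12.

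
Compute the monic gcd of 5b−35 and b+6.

By polynomial division,
  5b−35 = (5)(b+6) + (−65)
  b+6 = (−(1/65)b−6/65)(−65) + (0)
The last nonzero remainder is the constant −65, so the polynomials are coprime and gcd = 1.

1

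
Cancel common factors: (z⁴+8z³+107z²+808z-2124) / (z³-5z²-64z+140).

Repeated division with remainder:
  z⁴+8z³+107z²+808z-2124 = (z+13)(z³-5z²-64z+140) + (236z²+1500z-3944)
  z³-5z²-64z+140 = ((1/236)z-335/6962)(236z²+1500z-3944) + ((86640/3481)z-173280/3481)
  236z²+1500z-3944 = ((205379/21660)z+1716133/21660)((86640/3481)z-173280/3481) + (0)
Last nonzero remainder: (86640/3481)z-173280/3481. Dividing through by 86640/3481 gives the monic gcd z-2.
Cancel z-2 from numerator and denominator to get the reduced form.

(z³+10z²+127z+1062)/(z²-3z-70)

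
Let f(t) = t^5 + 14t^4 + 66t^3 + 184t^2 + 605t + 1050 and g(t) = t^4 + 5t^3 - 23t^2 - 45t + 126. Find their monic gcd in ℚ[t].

Apply the Euclidean algorithm:
  t^5 + 14t^4 + 66t^3 + 184t^2 + 605t + 1050 = (t + 9)(t^4 + 5t^3 - 23t^2 - 45t + 126) + (44t^3 + 436t^2 + 884t - 84)
  t^4 + 5t^3 - 23t^2 - 45t + 126 = ((1/44)t - 27/242)(44t^3 + 436t^2 + 884t - 84) + ((672/121)t^2 + (6720/121)t + 14112/121)
  44t^3 + 436t^2 + 884t - 84 = ((1331/168)t - 121/168)((672/121)t^2 + (6720/121)t + 14112/121) + (0)
Last nonzero remainder: (672/121)t^2 + (6720/121)t + 14112/121. Dividing through by 672/121 gives the monic gcd t^2 + 10t + 21.

t^2 + 10t + 21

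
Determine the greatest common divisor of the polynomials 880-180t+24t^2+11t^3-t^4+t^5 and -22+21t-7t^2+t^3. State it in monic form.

11-5t+t^2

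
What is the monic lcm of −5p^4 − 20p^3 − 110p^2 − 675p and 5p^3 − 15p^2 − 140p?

p^6 + p^5 − 18p^4 − 43p^3 − 1021p^2 − 3780p

By polynomial division,
  −5p^4 − 20p^3 − 110p^2 − 675p = (−p − 7)(5p^3 − 15p^2 − 140p) + (−355p^2 − 1655p)
  5p^3 − 15p^2 − 140p = (−(1/71)p + 544/5041)(−355p^2 − 1655p) + ((194580/5041)p)
  −355p^2 − 1655p = (−(357911/38916)p − 1668571/38916)((194580/5041)p) + (0)
Last nonzero remainder: (194580/5041)p. Dividing through by 194580/5041 gives the monic gcd p.
Then lcm(f, g) = f·g / gcd(f, g); expanding and making the result monic gives the answer.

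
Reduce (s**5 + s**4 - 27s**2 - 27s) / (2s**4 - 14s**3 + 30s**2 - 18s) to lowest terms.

(s**3 + 4s**2 + 12s + 9)/(2s**2 - 8s + 6)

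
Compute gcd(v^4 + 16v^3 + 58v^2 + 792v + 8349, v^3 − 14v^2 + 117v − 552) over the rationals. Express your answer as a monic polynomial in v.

v^2 − 6v + 69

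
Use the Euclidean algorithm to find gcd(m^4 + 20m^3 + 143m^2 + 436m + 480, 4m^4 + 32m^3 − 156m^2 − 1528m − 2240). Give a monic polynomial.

m^2 + 13m + 40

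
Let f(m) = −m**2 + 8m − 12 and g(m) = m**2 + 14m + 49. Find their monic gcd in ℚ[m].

Euclidean algorithm in ℚ[m]:
  −m**2 + 8m − 12 = (−1)(m**2 + 14m + 49) + (22m + 37)
  m**2 + 14m + 49 = ((1/22)m + 271/484)(22m + 37) + (13689/484)
  22m + 37 = ((10648/13689)m + 17908/13689)(13689/484) + (0)
The last nonzero remainder is the constant 13689/484, so the polynomials are coprime and gcd = 1.

1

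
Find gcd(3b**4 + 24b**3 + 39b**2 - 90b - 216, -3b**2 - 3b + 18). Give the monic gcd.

b**2 + b - 6

Repeated division with remainder:
  3b**4 + 24b**3 + 39b**2 - 90b - 216 = (-b**2 - 7b - 12)(-3b**2 - 3b + 18) + (0)
Last nonzero remainder: -3b**2 - 3b + 18. Dividing through by -3 gives the monic gcd b**2 + b - 6.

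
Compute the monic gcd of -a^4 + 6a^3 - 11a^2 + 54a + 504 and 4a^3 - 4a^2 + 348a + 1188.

a + 3

Euclidean algorithm in ℚ[a]:
  -a^4 + 6a^3 - 11a^2 + 54a + 504 = (-(1/4)a + 5/4)(4a^3 - 4a^2 + 348a + 1188) + (81a^2 - 84a - 981)
  4a^3 - 4a^2 + 348a + 1188 = ((4/81)a + 4/2187)(81a^2 - 84a - 981) + ((289120/729)a + 289120/243)
  81a^2 - 84a - 981 = ((59049/289120)a - 238383/289120)((289120/729)a + 289120/243) + (0)
Last nonzero remainder: (289120/729)a + 289120/243. Dividing through by 289120/729 gives the monic gcd a + 3.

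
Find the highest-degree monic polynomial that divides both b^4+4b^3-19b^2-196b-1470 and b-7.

b-7

Euclidean algorithm in ℚ[b]:
  b^4+4b^3-19b^2-196b-1470 = (b^3+11b^2+58b+210)(b-7) + (0)
The last nonzero remainder b-7 is already monic.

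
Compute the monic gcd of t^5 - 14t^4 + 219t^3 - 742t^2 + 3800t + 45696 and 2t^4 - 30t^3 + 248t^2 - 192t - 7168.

t^3 - 7t^2 + 68t + 448

Euclidean algorithm in ℚ[t]:
  t^5 - 14t^4 + 219t^3 - 742t^2 + 3800t + 45696 = ((1/2)t + 1/2)(2t^4 - 30t^3 + 248t^2 - 192t - 7168) + (110t^3 - 770t^2 + 7480t + 49280)
  2t^4 - 30t^3 + 248t^2 - 192t - 7168 = ((1/55)t - 8/55)(110t^3 - 770t^2 + 7480t + 49280) + (0)
Last nonzero remainder: 110t^3 - 770t^2 + 7480t + 49280. Dividing through by 110 gives the monic gcd t^3 - 7t^2 + 68t + 448.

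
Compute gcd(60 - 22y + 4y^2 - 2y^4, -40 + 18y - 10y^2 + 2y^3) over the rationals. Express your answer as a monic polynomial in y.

Euclidean algorithm in ℚ[y]:
  -2y^4 + 4y^2 - 22y + 60 = (-y - 5)(2y^3 - 10y^2 + 18y - 40) + (-28y^2 + 28y - 140)
  2y^3 - 10y^2 + 18y - 40 = (-(1/14)y + 2/7)(-28y^2 + 28y - 140) + (0)
Last nonzero remainder: -28y^2 + 28y - 140. Dividing through by -28 gives the monic gcd y^2 - y + 5.

5 - y + y^2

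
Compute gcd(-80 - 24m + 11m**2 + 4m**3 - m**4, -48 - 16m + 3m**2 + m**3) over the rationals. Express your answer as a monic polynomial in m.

By polynomial division,
  -m**4 + 4m**3 + 11m**2 - 24m - 80 = (-m + 7)(m**3 + 3m**2 - 16m - 48) + (-26m**2 + 40m + 256)
  m**3 + 3m**2 - 16m - 48 = (-(1/26)m - 59/338)(-26m**2 + 40m + 256) + ((140/169)m - 560/169)
  -26m**2 + 40m + 256 = (-(2197/70)m - 2704/35)((140/169)m - 560/169) + (0)
Last nonzero remainder: (140/169)m - 560/169. Dividing through by 140/169 gives the monic gcd m - 4.

-4 + m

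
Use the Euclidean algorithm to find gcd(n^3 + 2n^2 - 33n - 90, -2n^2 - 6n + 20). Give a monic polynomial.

By polynomial division,
  n^3 + 2n^2 - 33n - 90 = (-(1/2)n + 1/2)(-2n^2 - 6n + 20) + (-20n - 100)
  -2n^2 - 6n + 20 = ((1/10)n - 1/5)(-20n - 100) + (0)
Last nonzero remainder: -20n - 100. Dividing through by -20 gives the monic gcd n + 5.

n + 5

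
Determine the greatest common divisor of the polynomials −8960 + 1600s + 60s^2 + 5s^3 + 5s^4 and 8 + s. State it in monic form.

8 + s

By polynomial division,
  5s^4 + 5s^3 + 60s^2 + 1600s − 8960 = (5s^3 − 35s^2 + 340s − 1120)(s + 8) + (0)
The last nonzero remainder s + 8 is already monic.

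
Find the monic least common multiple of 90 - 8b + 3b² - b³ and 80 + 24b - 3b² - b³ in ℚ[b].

By polynomial division,
  -b³ + 3b² - 8b + 90 = (-b³ - 3b² + 24b + 80) + (6b² - 32b + 10)
  -b³ - 3b² + 24b + 80 = (-(1/6)b - 25/18)(6b² - 32b + 10) + (-(169/9)b + 845/9)
  6b² - 32b + 10 = (-(54/169)b + 18/169)(-(169/9)b + 845/9) + (0)
Last nonzero remainder: -(169/9)b + 845/9. Dividing through by -169/9 gives the monic gcd b - 5.
Then lcm(f, g) = f·g / gcd(f, g); expanding and making the result monic gives the answer.

-1440 - 592b - 74b² + 5b⁴ + b⁵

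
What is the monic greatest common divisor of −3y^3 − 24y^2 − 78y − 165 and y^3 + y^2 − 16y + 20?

y + 5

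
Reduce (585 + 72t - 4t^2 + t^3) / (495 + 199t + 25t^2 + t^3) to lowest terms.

(117 - 9t + t^2)/(99 + 20t + t^2)

By polynomial division,
  t^3 - 4t^2 + 72t + 585 = (t^3 + 25t^2 + 199t + 495) + (-29t^2 - 127t + 90)
  t^3 + 25t^2 + 199t + 495 = (-(1/29)t - 598/841)(-29t^2 - 127t + 90) + ((94023/841)t + 470115/841)
  -29t^2 - 127t + 90 = (-(24389/94023)t + 1682/10447)((94023/841)t + 470115/841) + (0)
Last nonzero remainder: (94023/841)t + 470115/841. Dividing through by 94023/841 gives the monic gcd t + 5.
Cancel t + 5 from numerator and denominator to get the reduced form.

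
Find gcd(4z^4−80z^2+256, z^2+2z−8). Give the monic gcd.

z^2+2z−8

Apply the Euclidean algorithm:
  4z^4−80z^2+256 = (4z^2−8z−32)(z^2+2z−8) + (0)
The last nonzero remainder z^2+2z−8 is already monic.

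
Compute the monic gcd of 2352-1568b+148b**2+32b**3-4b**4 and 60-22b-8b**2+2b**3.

-2+b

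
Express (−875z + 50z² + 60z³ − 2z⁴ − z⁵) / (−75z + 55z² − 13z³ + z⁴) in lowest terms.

(−35 − 12z − z²)/(−3 + z)

Euclidean algorithm in ℚ[z]:
  −z⁵ − 2z⁴ + 60z³ + 50z² − 875z = (−z − 15)(z⁴ − 13z³ + 55z² − 75z) + (−80z³ + 800z² − 2000z)
  z⁴ − 13z³ + 55z² − 75z = (−(1/80)z + 3/80)(−80z³ + 800z² − 2000z) + (0)
Last nonzero remainder: −80z³ + 800z² − 2000z. Dividing through by −80 gives the monic gcd z³ − 10z² + 25z.
Cancel z³ − 10z² + 25z from numerator and denominator to get the reduced form.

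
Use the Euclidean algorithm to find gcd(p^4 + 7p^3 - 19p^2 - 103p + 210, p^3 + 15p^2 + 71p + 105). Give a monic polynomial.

Euclidean algorithm in ℚ[p]:
  p^4 + 7p^3 - 19p^2 - 103p + 210 = (p - 8)(p^3 + 15p^2 + 71p + 105) + (30p^2 + 360p + 1050)
  p^3 + 15p^2 + 71p + 105 = ((1/30)p + 1/10)(30p^2 + 360p + 1050) + (0)
Last nonzero remainder: 30p^2 + 360p + 1050. Dividing through by 30 gives the monic gcd p^2 + 12p + 35.

p^2 + 12p + 35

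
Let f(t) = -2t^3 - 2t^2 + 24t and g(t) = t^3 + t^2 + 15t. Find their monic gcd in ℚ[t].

Euclidean algorithm in ℚ[t]:
  -2t^3 - 2t^2 + 24t = (-2)(t^3 + t^2 + 15t) + (54t)
  t^3 + t^2 + 15t = ((1/54)t^2 + (1/54)t + 5/18)(54t) + (0)
Last nonzero remainder: 54t. Dividing through by 54 gives the monic gcd t.

t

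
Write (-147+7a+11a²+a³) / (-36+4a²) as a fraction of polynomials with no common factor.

(49+14a+a²)/(12+4a)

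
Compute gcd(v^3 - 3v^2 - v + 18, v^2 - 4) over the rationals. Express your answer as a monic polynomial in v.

Apply the Euclidean algorithm:
  v^3 - 3v^2 - v + 18 = (v - 3)(v^2 - 4) + (3v + 6)
  v^2 - 4 = ((1/3)v - 2/3)(3v + 6) + (0)
Last nonzero remainder: 3v + 6. Dividing through by 3 gives the monic gcd v + 2.

v + 2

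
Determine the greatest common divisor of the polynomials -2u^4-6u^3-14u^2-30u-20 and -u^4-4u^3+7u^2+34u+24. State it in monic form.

By polynomial division,
  -2u^4-6u^3-14u^2-30u-20 = (2)(-u^4-4u^3+7u^2+34u+24) + (2u^3-28u^2-98u-68)
  -u^4-4u^3+7u^2+34u+24 = (-(1/2)u-9)(2u^3-28u^2-98u-68) + (-294u^2-882u-588)
  2u^3-28u^2-98u-68 = (-(1/147)u+17/147)(-294u^2-882u-588) + (0)
Last nonzero remainder: -294u^2-882u-588. Dividing through by -294 gives the monic gcd u^2+3u+2.

u^2+3u+2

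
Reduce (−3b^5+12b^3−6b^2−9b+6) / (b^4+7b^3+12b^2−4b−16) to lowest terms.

By polynomial division,
  −3b^5+12b^3−6b^2−9b+6 = (−3b+21)(b^4+7b^3+12b^2−4b−16) + (−99b^3−270b^2+27b+342)
  b^4+7b^3+12b^2−4b−16 = (−(1/99)b−47/1089)(−99b^3−270b^2+27b+342) + ((75/121)b^2+(75/121)b−150/121)
  −99b^3−270b^2+27b+342 = (−(3993/25)b−6897/25)((75/121)b^2+(75/121)b−150/121) + (0)
Last nonzero remainder: (75/121)b^2+(75/121)b−150/121. Dividing through by 75/121 gives the monic gcd b^2+b−2.
Cancel b^2+b−2 from numerator and denominator to get the reduced form.

(−3b^3+3b^2+3b−3)/(b^2+6b+8)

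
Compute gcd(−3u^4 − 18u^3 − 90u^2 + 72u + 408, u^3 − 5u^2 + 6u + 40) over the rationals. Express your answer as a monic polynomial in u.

u + 2

Apply the Euclidean algorithm:
  −3u^4 − 18u^3 − 90u^2 + 72u + 408 = (−3u − 33)(u^3 − 5u^2 + 6u + 40) + (−237u^2 + 390u + 1728)
  u^3 − 5u^2 + 6u + 40 = (−(1/237)u + 265/18723)(−237u^2 + 390u + 1728) + ((48500/6241)u + 97000/6241)
  −237u^2 + 390u + 1728 = (−(1479117/48500)u + 1348056/12125)((48500/6241)u + 97000/6241) + (0)
Last nonzero remainder: (48500/6241)u + 97000/6241. Dividing through by 48500/6241 gives the monic gcd u + 2.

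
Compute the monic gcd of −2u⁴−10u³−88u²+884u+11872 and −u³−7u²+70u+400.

Repeated division with remainder:
  −2u⁴−10u³−88u²+884u+11872 = (2u−4)(−u³−7u²+70u+400) + (−256u²+364u+13472)
  −u³−7u²+70u+400 = ((1/256)u+539/16384)(−256u²+364u+13472) + ((22119/4096)u−22119/512)
  −256u²+364u+13472 = (−(1048576/22119)u−6897664/22119)((22119/4096)u−22119/512) + (0)
Last nonzero remainder: (22119/4096)u−22119/512. Dividing through by 22119/4096 gives the monic gcd u−8.

u−8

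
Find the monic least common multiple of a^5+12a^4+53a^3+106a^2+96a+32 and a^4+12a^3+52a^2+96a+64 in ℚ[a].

Euclidean algorithm in ℚ[a]:
  a^5+12a^4+53a^3+106a^2+96a+32 = (a)(a^4+12a^3+52a^2+96a+64) + (a^3+10a^2+32a+32)
  a^4+12a^3+52a^2+96a+64 = (a+2)(a^3+10a^2+32a+32) + (0)
The last nonzero remainder a^3+10a^2+32a+32 is already monic.
Then lcm(f, g) = f·g / gcd(f, g); expanding and making the result monic gives the answer.

a^6+14a^5+77a^4+212a^3+308a^2+224a+64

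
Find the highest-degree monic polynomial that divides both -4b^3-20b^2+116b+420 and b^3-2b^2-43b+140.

Euclidean algorithm in ℚ[b]:
  -4b^3-20b^2+116b+420 = (-4)(b^3-2b^2-43b+140) + (-28b^2-56b+980)
  b^3-2b^2-43b+140 = (-(1/28)b+1/7)(-28b^2-56b+980) + (0)
Last nonzero remainder: -28b^2-56b+980. Dividing through by -28 gives the monic gcd b^2+2b-35.

b^2+2b-35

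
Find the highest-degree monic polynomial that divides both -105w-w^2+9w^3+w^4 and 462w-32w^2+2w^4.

7w+w^2

Euclidean algorithm in ℚ[w]:
  w^4+9w^3-w^2-105w = (1/2)(2w^4-32w^2+462w) + (9w^3+15w^2-336w)
  2w^4-32w^2+462w = ((2/9)w-10/27)(9w^3+15w^2-336w) + ((434/9)w^2+(3038/9)w)
  9w^3+15w^2-336w = ((81/434)w-216/217)((434/9)w^2+(3038/9)w) + (0)
Last nonzero remainder: (434/9)w^2+(3038/9)w. Dividing through by 434/9 gives the monic gcd w^2+7w.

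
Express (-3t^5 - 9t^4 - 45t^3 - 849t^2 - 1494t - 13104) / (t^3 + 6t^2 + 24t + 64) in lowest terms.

(-3t^3 - 3t^2 + 9t - 819)/(t + 4)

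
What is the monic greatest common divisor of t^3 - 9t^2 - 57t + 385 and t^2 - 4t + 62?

Apply the Euclidean algorithm:
  t^3 - 9t^2 - 57t + 385 = (t - 5)(t^2 - 4t + 62) + (-139t + 695)
  t^2 - 4t + 62 = (-(1/139)t - 1/139)(-139t + 695) + (67)
  -139t + 695 = (-(139/67)t + 695/67)(67) + (0)
The last nonzero remainder is the constant 67, so the polynomials are coprime and gcd = 1.

1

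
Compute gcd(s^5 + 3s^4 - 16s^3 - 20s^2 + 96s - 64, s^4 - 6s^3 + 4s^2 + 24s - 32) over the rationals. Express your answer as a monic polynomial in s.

s^2 - 4s + 4

Repeated division with remainder:
  s^5 + 3s^4 - 16s^3 - 20s^2 + 96s - 64 = (s + 9)(s^4 - 6s^3 + 4s^2 + 24s - 32) + (34s^3 - 80s^2 - 88s + 224)
  s^4 - 6s^3 + 4s^2 + 24s - 32 = ((1/34)s - 31/289)(34s^3 - 80s^2 - 88s + 224) + (-(576/289)s^2 + (2304/289)s - 2304/289)
  34s^3 - 80s^2 - 88s + 224 = (-(4913/288)s - 2023/72)(-(576/289)s^2 + (2304/289)s - 2304/289) + (0)
Last nonzero remainder: -(576/289)s^2 + (2304/289)s - 2304/289. Dividing through by -576/289 gives the monic gcd s^2 - 4s + 4.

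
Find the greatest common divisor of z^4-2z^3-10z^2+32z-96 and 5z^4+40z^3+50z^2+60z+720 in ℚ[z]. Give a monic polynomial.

z^3+2z^2-2z+24

Repeated division with remainder:
  z^4-2z^3-10z^2+32z-96 = (1/5)(5z^4+40z^3+50z^2+60z+720) + (-10z^3-20z^2+20z-240)
  5z^4+40z^3+50z^2+60z+720 = (-(1/2)z-3)(-10z^3-20z^2+20z-240) + (0)
Last nonzero remainder: -10z^3-20z^2+20z-240. Dividing through by -10 gives the monic gcd z^3+2z^2-2z+24.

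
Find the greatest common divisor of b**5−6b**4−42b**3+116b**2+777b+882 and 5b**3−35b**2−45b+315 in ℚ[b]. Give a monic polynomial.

b**2−4b−21

Euclidean algorithm in ℚ[b]:
  b**5−6b**4−42b**3+116b**2+777b+882 = ((1/5)b**2+(1/5)b−26/5)(5b**3−35b**2−45b+315) + (−120b**2+480b+2520)
  5b**3−35b**2−45b+315 = (−(1/24)b+1/8)(−120b**2+480b+2520) + (0)
Last nonzero remainder: −120b**2+480b+2520. Dividing through by −120 gives the monic gcd b**2−4b−21.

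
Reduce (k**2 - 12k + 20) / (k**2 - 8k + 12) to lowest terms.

Repeated division with remainder:
  k**2 - 12k + 20 = (k**2 - 8k + 12) + (-4k + 8)
  k**2 - 8k + 12 = (-(1/4)k + 3/2)(-4k + 8) + (0)
Last nonzero remainder: -4k + 8. Dividing through by -4 gives the monic gcd k - 2.
Cancel k - 2 from numerator and denominator to get the reduced form.

(k - 10)/(k - 6)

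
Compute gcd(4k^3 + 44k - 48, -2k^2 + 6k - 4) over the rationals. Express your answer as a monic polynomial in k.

k - 1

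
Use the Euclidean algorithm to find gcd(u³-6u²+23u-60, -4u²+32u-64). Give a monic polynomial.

Apply the Euclidean algorithm:
  u³-6u²+23u-60 = (-(1/4)u-1/2)(-4u²+32u-64) + (23u-92)
  -4u²+32u-64 = (-(4/23)u+16/23)(23u-92) + (0)
Last nonzero remainder: 23u-92. Dividing through by 23 gives the monic gcd u-4.

u-4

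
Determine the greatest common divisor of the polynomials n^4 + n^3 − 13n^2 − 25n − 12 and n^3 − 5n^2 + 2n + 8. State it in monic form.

n^2 − 3n − 4

Repeated division with remainder:
  n^4 + n^3 − 13n^2 − 25n − 12 = (n + 6)(n^3 − 5n^2 + 2n + 8) + (15n^2 − 45n − 60)
  n^3 − 5n^2 + 2n + 8 = ((1/15)n − 2/15)(15n^2 − 45n − 60) + (0)
Last nonzero remainder: 15n^2 − 45n − 60. Dividing through by 15 gives the monic gcd n^2 − 3n − 4.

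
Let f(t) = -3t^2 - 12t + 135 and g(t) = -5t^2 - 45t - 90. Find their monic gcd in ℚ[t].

Apply the Euclidean algorithm:
  -3t^2 - 12t + 135 = (3/5)(-5t^2 - 45t - 90) + (15t + 189)
  -5t^2 - 45t - 90 = (-(1/3)t + 6/5)(15t + 189) + (-1584/5)
  15t + 189 = (-(25/528)t - 105/176)(-1584/5) + (0)
The last nonzero remainder is the constant -1584/5, so the polynomials are coprime and gcd = 1.

1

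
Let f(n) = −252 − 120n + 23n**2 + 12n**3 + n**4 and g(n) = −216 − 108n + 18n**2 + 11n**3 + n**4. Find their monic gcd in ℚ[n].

Apply the Euclidean algorithm:
  n**4 + 12n**3 + 23n**2 − 120n − 252 = (n**4 + 11n**3 + 18n**2 − 108n − 216) + (n**3 + 5n**2 − 12n − 36)
  n**4 + 11n**3 + 18n**2 − 108n − 216 = (n + 6)(n**3 + 5n**2 − 12n − 36) + (0)
The last nonzero remainder n**3 + 5n**2 − 12n − 36 is already monic.

−36 − 12n + 5n**2 + n**3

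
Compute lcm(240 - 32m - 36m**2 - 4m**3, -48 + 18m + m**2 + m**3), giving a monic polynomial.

-1440 + 12m + 180m**2 + 59m**3 + 12m**4 + m**5

Apply the Euclidean algorithm:
  -4m**3 - 36m**2 - 32m + 240 = (-4)(m**3 + m**2 + 18m - 48) + (-32m**2 + 40m + 48)
  m**3 + m**2 + 18m - 48 = (-(1/32)m - 9/128)(-32m**2 + 40m + 48) + ((357/16)m - 357/8)
  -32m**2 + 40m + 48 = (-(512/357)m - 128/119)((357/16)m - 357/8) + (0)
Last nonzero remainder: (357/16)m - 357/8. Dividing through by 357/16 gives the monic gcd m - 2.
Then lcm(f, g) = f·g / gcd(f, g); expanding and making the result monic gives the answer.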